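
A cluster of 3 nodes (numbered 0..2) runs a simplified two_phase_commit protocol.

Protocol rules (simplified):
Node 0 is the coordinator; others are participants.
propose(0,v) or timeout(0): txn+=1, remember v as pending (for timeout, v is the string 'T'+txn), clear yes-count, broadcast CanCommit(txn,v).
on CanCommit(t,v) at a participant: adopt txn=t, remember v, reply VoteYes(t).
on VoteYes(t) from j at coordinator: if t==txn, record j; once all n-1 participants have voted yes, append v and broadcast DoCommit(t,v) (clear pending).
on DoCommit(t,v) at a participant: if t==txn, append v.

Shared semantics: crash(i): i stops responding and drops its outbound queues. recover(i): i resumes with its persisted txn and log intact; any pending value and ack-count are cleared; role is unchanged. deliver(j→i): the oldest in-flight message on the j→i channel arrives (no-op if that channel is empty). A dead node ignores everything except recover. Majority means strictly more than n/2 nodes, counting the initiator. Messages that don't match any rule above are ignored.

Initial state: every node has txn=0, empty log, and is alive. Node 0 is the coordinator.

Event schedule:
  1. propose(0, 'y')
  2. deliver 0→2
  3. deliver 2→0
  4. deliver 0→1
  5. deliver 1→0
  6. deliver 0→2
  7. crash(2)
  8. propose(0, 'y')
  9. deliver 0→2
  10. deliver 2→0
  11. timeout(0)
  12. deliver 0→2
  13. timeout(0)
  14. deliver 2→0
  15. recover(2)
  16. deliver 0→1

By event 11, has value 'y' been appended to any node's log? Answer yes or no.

[1] propose(0,'y') → N0(coor t1 [-])
[2] deliver 0→2 → N2(part t1 [-])
[3] deliver 2→0 → ∅
[4] deliver 0→1 → N1(part t1 [-])
[5] deliver 1→0 → N0(coor t1 [y])
[6] deliver 0→2 → N2(part t1 [y])
[7] crash(2) → N2(✗part t1 [y])
[8] propose(0,'y') → N0(coor t2 [y])
[9] deliver 0→2 → ∅
[10] deliver 2→0 → ∅
[11] timeout(0) → N0(coor t3 [y])

yes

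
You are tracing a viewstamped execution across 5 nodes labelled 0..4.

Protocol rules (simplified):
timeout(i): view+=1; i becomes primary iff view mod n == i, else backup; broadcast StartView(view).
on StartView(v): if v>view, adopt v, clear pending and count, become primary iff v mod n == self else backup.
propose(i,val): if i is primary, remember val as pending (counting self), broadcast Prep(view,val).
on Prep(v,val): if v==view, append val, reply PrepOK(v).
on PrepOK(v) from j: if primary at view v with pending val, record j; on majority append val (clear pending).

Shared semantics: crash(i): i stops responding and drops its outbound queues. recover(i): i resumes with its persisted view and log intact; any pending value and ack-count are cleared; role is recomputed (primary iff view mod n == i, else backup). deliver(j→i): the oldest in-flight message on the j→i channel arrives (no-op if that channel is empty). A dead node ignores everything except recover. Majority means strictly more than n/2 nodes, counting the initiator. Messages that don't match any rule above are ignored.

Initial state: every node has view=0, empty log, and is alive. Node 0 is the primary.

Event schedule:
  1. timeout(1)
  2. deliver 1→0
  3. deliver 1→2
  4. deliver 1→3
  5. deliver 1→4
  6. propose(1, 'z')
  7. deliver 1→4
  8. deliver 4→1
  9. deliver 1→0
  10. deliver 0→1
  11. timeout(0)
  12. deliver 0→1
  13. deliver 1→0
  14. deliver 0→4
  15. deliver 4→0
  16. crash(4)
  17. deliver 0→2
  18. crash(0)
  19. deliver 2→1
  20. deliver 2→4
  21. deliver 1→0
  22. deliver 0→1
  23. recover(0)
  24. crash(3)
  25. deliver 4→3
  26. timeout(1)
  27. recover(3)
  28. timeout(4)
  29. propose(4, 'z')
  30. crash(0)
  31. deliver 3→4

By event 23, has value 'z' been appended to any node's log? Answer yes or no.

yes

step 1 timeout(1): 1={prim,v=1,log=-}
step 2 deliver 1→0: 0={back,v=1,log=-}
step 3 deliver 1→2: 2={back,v=1,log=-}
step 4 deliver 1→3: 3={back,v=1,log=-}
step 5 deliver 1→4: 4={back,v=1,log=-}
step 6 propose(1,'z'): —
step 7 deliver 1→4: 4={back,v=1,log=z}
step 8 deliver 4→1: —
step 9 deliver 1→0: 0={back,v=1,log=z}
step 10 deliver 0→1: 1={prim,v=1,log=z}
step 11 timeout(0): 0={back,v=2,log=z}
step 12 deliver 0→1: 1={back,v=2,log=z}
step 13 deliver 1→0: —
step 14 deliver 0→4: 4={back,v=2,log=z}
step 15 deliver 4→0: —
step 16 crash(4): 4={✗back,v=2,log=z}
step 17 deliver 0→2: 2={prim,v=2,log=-}
step 18 crash(0): 0={✗back,v=2,log=z}
step 19 deliver 2→1: —
step 20 deliver 2→4: —
step 21 deliver 1→0: —
step 22 deliver 0→1: —
step 23 recover(0): 0={back,v=2,log=z}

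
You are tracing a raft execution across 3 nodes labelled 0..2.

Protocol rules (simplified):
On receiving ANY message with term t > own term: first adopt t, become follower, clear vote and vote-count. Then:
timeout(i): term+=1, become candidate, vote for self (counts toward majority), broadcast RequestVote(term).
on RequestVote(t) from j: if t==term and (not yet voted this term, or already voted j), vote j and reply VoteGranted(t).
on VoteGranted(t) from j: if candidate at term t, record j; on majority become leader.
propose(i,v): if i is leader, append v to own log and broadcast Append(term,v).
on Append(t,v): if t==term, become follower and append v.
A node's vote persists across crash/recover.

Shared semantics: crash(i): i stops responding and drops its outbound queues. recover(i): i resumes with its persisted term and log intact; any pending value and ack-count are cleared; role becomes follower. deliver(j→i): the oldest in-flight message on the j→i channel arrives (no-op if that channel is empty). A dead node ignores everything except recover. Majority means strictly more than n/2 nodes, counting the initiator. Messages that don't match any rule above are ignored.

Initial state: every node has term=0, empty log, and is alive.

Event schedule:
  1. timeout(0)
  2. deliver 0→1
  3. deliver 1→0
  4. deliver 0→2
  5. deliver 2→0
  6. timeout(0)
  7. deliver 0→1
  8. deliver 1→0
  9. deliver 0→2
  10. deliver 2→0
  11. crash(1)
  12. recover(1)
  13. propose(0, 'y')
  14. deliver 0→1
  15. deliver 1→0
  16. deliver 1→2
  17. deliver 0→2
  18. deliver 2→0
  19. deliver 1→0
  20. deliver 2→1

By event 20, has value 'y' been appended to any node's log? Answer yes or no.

yes

after 1 — timeout(0): n0:cand/t1/[-]
after 2 — deliver 0→1: n1:foll/t1/[-]
after 3 — deliver 1→0: n0:lead/t1/[-]
after 4 — deliver 0→2: n2:foll/t1/[-]
after 5 — deliver 2→0: ·
after 6 — timeout(0): n0:cand/t2/[-]
after 7 — deliver 0→1: n1:foll/t2/[-]
after 8 — deliver 1→0: n0:lead/t2/[-]
after 9 — deliver 0→2: n2:foll/t2/[-]
after 10 — deliver 2→0: ·
after 11 — crash(1): n1:✗foll/t2/[-]
after 12 — recover(1): n1:foll/t2/[-]
after 13 — propose(0,'y'): n0:lead/t2/[y]
after 14 — deliver 0→1: n1:foll/t2/[y]
after 15 — deliver 1→0: ·
after 16 — deliver 1→2: ·
after 17 — deliver 0→2: n2:foll/t2/[y]
after 18 — deliver 2→0: ·
after 19 — deliver 1→0: ·
after 20 — deliver 2→1: ·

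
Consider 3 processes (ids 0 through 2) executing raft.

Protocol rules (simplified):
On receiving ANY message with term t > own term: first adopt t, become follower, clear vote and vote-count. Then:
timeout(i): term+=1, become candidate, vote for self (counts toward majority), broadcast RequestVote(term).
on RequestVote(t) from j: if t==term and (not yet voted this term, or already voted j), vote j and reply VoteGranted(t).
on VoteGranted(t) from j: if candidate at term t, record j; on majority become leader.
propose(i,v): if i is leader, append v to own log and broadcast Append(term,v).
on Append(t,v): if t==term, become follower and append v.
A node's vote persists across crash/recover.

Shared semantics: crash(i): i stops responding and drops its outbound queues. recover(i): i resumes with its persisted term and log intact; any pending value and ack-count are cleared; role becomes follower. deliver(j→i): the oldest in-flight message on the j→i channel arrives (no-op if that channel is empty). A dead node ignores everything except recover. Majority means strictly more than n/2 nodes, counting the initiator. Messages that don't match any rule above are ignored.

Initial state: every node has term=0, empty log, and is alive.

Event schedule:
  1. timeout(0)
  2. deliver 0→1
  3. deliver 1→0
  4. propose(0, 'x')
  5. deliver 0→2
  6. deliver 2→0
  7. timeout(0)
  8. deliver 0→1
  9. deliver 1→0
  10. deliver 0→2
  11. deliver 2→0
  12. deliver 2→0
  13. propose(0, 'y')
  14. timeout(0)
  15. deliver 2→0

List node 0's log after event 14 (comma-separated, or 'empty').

x

[1] timeout(0) → N0(cand t1 [-])
[2] deliver 0→1 → N1(foll t1 [-])
[3] deliver 1→0 → N0(lead t1 [-])
[4] propose(0,'x') → N0(lead t1 [x])
[5] deliver 0→2 → N2(foll t1 [-])
[6] deliver 2→0 → ∅
[7] timeout(0) → N0(cand t2 [x])
[8] deliver 0→1 → N1(foll t1 [x])
[9] deliver 1→0 → ∅
[10] deliver 0→2 → N2(foll t1 [x])
[11] deliver 2→0 → ∅
[12] deliver 2→0 → ∅
[13] propose(0,'y') → ∅
[14] timeout(0) → N0(cand t3 [x])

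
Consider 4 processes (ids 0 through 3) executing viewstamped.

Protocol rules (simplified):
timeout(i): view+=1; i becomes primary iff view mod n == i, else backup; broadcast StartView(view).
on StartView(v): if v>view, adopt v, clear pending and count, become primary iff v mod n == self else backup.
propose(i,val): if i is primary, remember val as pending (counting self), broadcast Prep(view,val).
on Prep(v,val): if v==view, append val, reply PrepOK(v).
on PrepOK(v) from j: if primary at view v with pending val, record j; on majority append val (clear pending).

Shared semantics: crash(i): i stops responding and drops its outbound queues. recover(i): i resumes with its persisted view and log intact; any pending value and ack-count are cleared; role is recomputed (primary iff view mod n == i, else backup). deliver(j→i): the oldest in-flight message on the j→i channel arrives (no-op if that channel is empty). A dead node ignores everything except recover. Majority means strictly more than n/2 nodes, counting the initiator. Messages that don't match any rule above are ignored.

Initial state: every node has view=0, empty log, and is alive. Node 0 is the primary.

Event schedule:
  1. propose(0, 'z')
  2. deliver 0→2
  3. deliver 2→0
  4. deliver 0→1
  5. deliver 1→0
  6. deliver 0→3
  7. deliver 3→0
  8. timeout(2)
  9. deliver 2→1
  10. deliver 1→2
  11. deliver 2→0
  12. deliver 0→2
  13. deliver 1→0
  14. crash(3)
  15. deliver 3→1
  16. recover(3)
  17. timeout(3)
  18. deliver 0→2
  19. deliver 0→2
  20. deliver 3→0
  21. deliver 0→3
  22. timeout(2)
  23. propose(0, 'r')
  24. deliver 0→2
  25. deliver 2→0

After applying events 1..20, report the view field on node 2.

[1] propose(0,'z') → ∅
[2] deliver 0→2 → N2(back v0 [z])
[3] deliver 2→0 → ∅
[4] deliver 0→1 → N1(back v0 [z])
[5] deliver 1→0 → N0(prim v0 [z])
[6] deliver 0→3 → N3(back v0 [z])
[7] deliver 3→0 → ∅
[8] timeout(2) → N2(back v1 [z])
[9] deliver 2→1 → N1(prim v1 [z])
[10] deliver 1→2 → ∅
[11] deliver 2→0 → N0(back v1 [z])
[12] deliver 0→2 → ∅
[13] deliver 1→0 → ∅
[14] crash(3) → N3(✗back v0 [z])
[15] deliver 3→1 → ∅
[16] recover(3) → N3(back v0 [z])
[17] timeout(3) → N3(back v1 [z])
[18] deliver 0→2 → ∅
[19] deliver 0→2 → ∅
[20] deliver 3→0 → ∅

1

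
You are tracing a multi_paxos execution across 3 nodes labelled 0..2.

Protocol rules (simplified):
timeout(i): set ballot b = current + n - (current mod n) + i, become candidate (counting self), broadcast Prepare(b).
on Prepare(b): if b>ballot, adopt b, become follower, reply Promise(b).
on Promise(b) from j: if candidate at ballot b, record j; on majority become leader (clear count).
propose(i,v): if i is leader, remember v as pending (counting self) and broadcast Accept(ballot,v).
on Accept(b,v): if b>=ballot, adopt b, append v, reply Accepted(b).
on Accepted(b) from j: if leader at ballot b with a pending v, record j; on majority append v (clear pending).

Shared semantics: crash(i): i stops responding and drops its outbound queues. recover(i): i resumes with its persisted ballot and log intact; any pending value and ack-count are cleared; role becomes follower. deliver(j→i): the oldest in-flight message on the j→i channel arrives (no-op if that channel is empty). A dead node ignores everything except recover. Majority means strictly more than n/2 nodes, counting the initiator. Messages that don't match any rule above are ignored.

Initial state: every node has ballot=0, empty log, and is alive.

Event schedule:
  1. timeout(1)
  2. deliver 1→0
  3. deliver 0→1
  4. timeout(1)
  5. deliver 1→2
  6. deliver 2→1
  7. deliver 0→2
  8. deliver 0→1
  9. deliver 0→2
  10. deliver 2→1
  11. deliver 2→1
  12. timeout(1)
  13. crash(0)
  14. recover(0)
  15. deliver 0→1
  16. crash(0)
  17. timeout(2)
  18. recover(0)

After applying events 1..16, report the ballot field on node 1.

10

1. timeout(1):  <1:cand b4 ->
2. deliver 1→0:  <0:foll b4 ->
3. deliver 0→1:  <1:lead b4 ->
4. timeout(1):  <1:cand b7 ->
5. deliver 1→2:  <2:foll b4 ->
6. deliver 2→1:  nop
7. deliver 0→2:  nop
8. deliver 0→1:  nop
9. deliver 0→2:  nop
10. deliver 2→1:  nop
11. deliver 2→1:  nop
12. timeout(1):  <1:cand b10 ->
13. crash(0):  <0:✗foll b4 ->
14. recover(0):  <0:foll b4 ->
15. deliver 0→1:  nop
16. crash(0):  <0:✗foll b4 ->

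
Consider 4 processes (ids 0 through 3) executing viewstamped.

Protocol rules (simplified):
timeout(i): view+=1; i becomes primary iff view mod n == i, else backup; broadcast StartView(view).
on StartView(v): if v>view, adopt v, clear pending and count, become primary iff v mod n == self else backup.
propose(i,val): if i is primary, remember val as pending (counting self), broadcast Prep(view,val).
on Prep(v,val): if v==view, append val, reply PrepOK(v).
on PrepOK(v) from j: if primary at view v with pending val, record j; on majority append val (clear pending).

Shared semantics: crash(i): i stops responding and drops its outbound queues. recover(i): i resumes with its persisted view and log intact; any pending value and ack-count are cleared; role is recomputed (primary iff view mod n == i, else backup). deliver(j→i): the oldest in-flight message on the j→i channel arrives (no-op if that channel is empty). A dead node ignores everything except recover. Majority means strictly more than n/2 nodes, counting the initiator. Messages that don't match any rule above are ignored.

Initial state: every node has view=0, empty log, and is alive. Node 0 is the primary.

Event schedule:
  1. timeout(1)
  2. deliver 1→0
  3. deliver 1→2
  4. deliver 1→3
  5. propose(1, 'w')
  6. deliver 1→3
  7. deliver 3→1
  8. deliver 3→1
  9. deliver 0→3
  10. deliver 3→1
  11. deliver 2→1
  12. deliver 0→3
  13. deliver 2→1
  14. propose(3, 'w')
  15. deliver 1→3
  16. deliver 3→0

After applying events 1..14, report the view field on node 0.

1

after 1 — timeout(1): n1:prim/v1/[-]
after 2 — deliver 1→0: n0:back/v1/[-]
after 3 — deliver 1→2: n2:back/v1/[-]
after 4 — deliver 1→3: n3:back/v1/[-]
after 5 — propose(1,'w'): ·
after 6 — deliver 1→3: n3:back/v1/[w]
after 7 — deliver 3→1: ·
after 8 — deliver 3→1: ·
after 9 — deliver 0→3: ·
after 10 — deliver 3→1: ·
after 11 — deliver 2→1: ·
after 12 — deliver 0→3: ·
after 13 — deliver 2→1: ·
after 14 — propose(3,'w'): ·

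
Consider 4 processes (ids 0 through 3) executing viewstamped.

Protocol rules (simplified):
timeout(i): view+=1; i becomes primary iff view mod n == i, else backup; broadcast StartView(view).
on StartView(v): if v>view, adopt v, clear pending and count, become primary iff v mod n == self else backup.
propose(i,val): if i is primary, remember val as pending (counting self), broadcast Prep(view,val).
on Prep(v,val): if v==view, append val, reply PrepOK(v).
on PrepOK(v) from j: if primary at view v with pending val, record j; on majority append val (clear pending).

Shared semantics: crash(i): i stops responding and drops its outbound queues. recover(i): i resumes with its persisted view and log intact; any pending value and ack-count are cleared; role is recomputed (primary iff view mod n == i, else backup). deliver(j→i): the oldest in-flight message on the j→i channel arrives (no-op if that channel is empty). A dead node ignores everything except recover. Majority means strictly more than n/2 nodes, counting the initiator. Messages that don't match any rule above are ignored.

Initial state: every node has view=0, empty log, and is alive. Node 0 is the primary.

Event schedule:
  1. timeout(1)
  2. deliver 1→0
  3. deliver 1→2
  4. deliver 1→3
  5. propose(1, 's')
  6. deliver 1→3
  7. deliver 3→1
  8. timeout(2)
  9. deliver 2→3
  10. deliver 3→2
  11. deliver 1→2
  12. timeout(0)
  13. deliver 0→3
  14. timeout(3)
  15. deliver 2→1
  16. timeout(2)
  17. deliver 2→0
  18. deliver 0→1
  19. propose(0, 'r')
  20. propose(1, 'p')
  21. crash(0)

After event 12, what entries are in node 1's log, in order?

empty

step 1 timeout(1): 1={prim,v=1,log=-}
step 2 deliver 1→0: 0={back,v=1,log=-}
step 3 deliver 1→2: 2={back,v=1,log=-}
step 4 deliver 1→3: 3={back,v=1,log=-}
step 5 propose(1,'s'): —
step 6 deliver 1→3: 3={back,v=1,log=s}
step 7 deliver 3→1: —
step 8 timeout(2): 2={prim,v=2,log=-}
step 9 deliver 2→3: 3={back,v=2,log=s}
step 10 deliver 3→2: —
step 11 deliver 1→2: —
step 12 timeout(0): 0={back,v=2,log=-}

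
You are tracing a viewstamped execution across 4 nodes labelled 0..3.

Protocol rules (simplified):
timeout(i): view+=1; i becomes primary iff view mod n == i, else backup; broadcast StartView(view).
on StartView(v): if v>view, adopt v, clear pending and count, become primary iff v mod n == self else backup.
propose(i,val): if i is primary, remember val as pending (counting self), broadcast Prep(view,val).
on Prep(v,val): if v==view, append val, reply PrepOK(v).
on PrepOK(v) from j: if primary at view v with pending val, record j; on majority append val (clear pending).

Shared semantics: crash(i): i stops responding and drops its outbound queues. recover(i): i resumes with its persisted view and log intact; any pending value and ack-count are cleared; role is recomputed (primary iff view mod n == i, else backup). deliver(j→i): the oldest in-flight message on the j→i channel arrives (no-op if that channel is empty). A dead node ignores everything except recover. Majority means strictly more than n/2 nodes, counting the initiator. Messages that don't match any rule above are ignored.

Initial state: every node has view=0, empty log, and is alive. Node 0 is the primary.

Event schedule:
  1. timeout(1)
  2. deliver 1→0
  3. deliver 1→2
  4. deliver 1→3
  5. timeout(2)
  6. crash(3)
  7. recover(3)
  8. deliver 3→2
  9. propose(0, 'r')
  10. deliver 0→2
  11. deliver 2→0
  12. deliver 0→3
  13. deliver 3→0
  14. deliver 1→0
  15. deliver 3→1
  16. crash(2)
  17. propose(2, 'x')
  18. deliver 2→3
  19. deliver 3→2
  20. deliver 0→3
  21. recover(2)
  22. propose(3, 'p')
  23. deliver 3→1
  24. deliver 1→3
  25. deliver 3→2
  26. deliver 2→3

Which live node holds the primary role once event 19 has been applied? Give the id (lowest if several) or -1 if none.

1. timeout(1):  <1:prim v1 ->
2. deliver 1→0:  <0:back v1 ->
3. deliver 1→2:  <2:back v1 ->
4. deliver 1→3:  <3:back v1 ->
5. timeout(2):  <2:prim v2 ->
6. crash(3):  <3:✗back v1 ->
7. recover(3):  <3:back v1 ->
8. deliver 3→2:  nop
9. propose(0,'r'):  nop
10. deliver 0→2:  nop
11. deliver 2→0:  <0:back v2 ->
12. deliver 0→3:  nop
13. deliver 3→0:  nop
14. deliver 1→0:  nop
15. deliver 3→1:  nop
16. crash(2):  <2:✗prim v2 ->
17. propose(2,'x'):  nop
18. deliver 2→3:  nop
19. deliver 3→2:  nop

1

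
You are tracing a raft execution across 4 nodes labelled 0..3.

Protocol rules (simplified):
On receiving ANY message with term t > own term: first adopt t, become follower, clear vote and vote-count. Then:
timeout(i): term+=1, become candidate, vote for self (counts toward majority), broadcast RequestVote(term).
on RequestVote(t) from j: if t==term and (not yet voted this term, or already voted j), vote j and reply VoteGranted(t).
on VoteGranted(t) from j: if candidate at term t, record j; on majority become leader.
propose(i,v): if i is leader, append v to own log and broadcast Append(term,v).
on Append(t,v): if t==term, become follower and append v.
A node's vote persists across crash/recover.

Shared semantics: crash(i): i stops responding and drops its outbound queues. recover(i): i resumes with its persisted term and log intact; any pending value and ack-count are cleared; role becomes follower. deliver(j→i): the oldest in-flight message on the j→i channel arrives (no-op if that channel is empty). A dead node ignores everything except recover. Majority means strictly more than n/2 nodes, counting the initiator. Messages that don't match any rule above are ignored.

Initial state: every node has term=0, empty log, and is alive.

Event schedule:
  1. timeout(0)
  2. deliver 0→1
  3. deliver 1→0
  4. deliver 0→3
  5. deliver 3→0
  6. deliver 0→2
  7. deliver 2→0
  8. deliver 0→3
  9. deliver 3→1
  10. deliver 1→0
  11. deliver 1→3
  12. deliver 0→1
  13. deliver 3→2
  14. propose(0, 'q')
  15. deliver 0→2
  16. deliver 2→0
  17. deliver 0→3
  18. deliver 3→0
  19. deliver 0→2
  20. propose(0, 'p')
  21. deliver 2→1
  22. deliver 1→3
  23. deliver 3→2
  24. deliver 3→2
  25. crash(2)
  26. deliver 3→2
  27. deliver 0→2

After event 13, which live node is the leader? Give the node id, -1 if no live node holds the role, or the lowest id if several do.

[1] timeout(0) → N0(cand t1 [-])
[2] deliver 0→1 → N1(foll t1 [-])
[3] deliver 1→0 → ∅
[4] deliver 0→3 → N3(foll t1 [-])
[5] deliver 3→0 → N0(lead t1 [-])
[6] deliver 0→2 → N2(foll t1 [-])
[7] deliver 2→0 → ∅
[8] deliver 0→3 → ∅
[9] deliver 3→1 → ∅
[10] deliver 1→0 → ∅
[11] deliver 1→3 → ∅
[12] deliver 0→1 → ∅
[13] deliver 3→2 → ∅

0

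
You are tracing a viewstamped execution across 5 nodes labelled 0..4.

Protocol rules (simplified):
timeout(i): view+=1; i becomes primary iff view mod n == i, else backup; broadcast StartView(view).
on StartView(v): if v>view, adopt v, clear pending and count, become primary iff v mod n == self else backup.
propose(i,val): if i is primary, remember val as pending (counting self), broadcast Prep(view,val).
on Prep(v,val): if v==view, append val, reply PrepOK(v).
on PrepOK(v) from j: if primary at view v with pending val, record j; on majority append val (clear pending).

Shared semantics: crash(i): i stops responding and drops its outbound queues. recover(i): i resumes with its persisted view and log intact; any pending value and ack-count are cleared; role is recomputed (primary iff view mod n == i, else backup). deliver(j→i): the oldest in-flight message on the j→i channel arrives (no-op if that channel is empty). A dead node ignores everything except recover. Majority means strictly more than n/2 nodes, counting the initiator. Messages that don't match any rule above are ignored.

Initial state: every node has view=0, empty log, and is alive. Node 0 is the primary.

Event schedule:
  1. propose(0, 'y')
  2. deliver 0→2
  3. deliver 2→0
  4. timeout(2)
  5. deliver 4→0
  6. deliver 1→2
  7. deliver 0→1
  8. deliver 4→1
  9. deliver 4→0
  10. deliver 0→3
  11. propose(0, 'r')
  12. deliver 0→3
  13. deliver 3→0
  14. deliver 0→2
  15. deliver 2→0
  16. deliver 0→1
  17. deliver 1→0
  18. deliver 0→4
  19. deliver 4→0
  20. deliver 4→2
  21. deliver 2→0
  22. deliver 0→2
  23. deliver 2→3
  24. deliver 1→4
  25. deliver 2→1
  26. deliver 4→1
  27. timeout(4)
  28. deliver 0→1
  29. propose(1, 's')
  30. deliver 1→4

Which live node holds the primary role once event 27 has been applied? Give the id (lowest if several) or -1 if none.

[1] propose(0,'y') → ∅
[2] deliver 0→2 → N2(back v0 [y])
[3] deliver 2→0 → ∅
[4] timeout(2) → N2(back v1 [y])
[5] deliver 4→0 → ∅
[6] deliver 1→2 → ∅
[7] deliver 0→1 → N1(back v0 [y])
[8] deliver 4→1 → ∅
[9] deliver 4→0 → ∅
[10] deliver 0→3 → N3(back v0 [y])
[11] propose(0,'r') → ∅
[12] deliver 0→3 → N3(back v0 [y,r])
[13] deliver 3→0 → ∅
[14] deliver 0→2 → ∅
[15] deliver 2→0 → N0(back v1 [-])
[16] deliver 0→1 → N1(back v0 [y,r])
[17] deliver 1→0 → ∅
[18] deliver 0→4 → N4(back v0 [y])
[19] deliver 4→0 → ∅
[20] deliver 4→2 → ∅
[21] deliver 2→0 → ∅
[22] deliver 0→2 → ∅
[23] deliver 2→3 → N3(back v1 [y,r])
[24] deliver 1→4 → ∅
[25] deliver 2→1 → N1(prim v1 [y,r])
[26] deliver 4→1 → ∅
[27] timeout(4) → N4(back v1 [y])

1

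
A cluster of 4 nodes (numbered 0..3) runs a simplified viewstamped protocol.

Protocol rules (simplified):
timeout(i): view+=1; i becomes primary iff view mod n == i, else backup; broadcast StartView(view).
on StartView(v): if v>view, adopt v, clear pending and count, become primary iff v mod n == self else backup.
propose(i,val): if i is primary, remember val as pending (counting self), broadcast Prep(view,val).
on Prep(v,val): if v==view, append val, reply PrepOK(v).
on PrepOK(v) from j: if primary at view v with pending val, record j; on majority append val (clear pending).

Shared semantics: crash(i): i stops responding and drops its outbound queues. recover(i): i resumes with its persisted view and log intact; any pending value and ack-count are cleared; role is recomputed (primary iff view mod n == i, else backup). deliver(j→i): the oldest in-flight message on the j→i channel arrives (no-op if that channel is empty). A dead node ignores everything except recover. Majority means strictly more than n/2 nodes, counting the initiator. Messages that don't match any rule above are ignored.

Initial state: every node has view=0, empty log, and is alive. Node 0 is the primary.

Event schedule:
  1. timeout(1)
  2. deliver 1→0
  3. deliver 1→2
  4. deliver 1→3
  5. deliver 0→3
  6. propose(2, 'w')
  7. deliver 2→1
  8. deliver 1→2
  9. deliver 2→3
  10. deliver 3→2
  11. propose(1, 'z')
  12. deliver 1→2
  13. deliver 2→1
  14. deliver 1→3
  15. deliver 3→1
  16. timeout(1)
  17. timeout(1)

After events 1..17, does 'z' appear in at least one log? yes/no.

yes

e1 timeout(1): 1[prim,v=1,-]
e2 deliver 1→0: 0[back,v=1,-]
e3 deliver 1→2: 2[back,v=1,-]
e4 deliver 1→3: 3[back,v=1,-]
e5 deliver 0→3: ·
e6 propose(2,'w'): ·
e7 deliver 2→1: ·
e8 deliver 1→2: ·
e9 deliver 2→3: ·
e10 deliver 3→2: ·
e11 propose(1,'z'): ·
e12 deliver 1→2: 2[back,v=1,z]
e13 deliver 2→1: ·
e14 deliver 1→3: 3[back,v=1,z]
e15 deliver 3→1: 1[prim,v=1,z]
e16 timeout(1): 1[back,v=2,z]
e17 timeout(1): 1[back,v=3,z]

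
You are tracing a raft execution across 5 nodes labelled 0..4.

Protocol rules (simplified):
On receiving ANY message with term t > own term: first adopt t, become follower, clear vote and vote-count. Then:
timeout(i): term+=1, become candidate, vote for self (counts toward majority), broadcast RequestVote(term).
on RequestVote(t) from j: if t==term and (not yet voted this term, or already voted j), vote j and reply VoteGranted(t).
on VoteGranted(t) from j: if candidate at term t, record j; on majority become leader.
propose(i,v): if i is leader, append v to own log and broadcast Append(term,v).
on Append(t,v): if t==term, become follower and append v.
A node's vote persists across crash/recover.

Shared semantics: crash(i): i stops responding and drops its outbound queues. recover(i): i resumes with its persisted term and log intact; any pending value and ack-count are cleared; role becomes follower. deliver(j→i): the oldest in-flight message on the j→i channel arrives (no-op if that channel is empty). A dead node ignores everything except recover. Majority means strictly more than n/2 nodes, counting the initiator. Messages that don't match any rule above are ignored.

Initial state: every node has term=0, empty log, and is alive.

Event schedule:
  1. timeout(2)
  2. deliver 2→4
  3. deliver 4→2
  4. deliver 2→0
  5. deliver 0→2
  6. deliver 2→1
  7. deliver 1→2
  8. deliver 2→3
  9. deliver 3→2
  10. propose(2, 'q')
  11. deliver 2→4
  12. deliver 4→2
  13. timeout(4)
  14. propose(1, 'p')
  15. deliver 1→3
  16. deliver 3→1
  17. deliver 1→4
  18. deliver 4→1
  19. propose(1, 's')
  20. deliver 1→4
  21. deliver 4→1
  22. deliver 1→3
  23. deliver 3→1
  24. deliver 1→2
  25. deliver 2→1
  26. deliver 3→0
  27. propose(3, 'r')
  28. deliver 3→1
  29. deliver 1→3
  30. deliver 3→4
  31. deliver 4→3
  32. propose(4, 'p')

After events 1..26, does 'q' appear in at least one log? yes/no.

yes

after 1 — timeout(2): n2:cand/t1/[-]
after 2 — deliver 2→4: n4:foll/t1/[-]
after 3 — deliver 4→2: ·
after 4 — deliver 2→0: n0:foll/t1/[-]
after 5 — deliver 0→2: n2:lead/t1/[-]
after 6 — deliver 2→1: n1:foll/t1/[-]
after 7 — deliver 1→2: ·
after 8 — deliver 2→3: n3:foll/t1/[-]
after 9 — deliver 3→2: ·
after 10 — propose(2,'q'): n2:lead/t1/[q]
after 11 — deliver 2→4: n4:foll/t1/[q]
after 12 — deliver 4→2: ·
after 13 — timeout(4): n4:cand/t2/[q]
after 14 — propose(1,'p'): ·
after 15 — deliver 1→3: ·
after 16 — deliver 3→1: ·
after 17 — deliver 1→4: ·
after 18 — deliver 4→1: n1:foll/t2/[-]
after 19 — propose(1,'s'): ·
after 20 — deliver 1→4: ·
after 21 — deliver 4→1: ·
after 22 — deliver 1→3: ·
after 23 — deliver 3→1: ·
after 24 — deliver 1→2: ·
after 25 — deliver 2→1: ·
after 26 — deliver 3→0: ·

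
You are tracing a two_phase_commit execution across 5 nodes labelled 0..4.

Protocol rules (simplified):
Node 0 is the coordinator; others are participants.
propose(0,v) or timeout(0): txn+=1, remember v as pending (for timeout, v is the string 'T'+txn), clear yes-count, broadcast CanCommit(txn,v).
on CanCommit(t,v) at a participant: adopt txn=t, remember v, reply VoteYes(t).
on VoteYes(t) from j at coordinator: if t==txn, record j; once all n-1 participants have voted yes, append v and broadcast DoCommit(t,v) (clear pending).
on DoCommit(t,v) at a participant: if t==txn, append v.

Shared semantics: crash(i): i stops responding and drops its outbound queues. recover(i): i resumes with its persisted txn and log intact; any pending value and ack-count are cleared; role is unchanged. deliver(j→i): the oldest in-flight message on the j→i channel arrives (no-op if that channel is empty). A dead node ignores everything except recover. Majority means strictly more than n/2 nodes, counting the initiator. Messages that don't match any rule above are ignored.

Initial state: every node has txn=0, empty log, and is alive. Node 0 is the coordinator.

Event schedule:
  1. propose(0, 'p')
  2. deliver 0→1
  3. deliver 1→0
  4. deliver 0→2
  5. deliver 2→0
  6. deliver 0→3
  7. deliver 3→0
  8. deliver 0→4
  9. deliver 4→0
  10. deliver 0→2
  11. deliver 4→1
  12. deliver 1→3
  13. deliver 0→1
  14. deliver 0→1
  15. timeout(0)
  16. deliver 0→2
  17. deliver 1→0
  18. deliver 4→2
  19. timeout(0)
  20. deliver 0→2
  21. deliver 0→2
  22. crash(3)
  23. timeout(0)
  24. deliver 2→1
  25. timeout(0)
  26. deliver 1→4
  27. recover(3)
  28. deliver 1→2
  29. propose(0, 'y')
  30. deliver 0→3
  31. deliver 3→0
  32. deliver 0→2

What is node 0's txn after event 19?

[1] propose(0,'p') → N0(coor t1 [-])
[2] deliver 0→1 → N1(part t1 [-])
[3] deliver 1→0 → ∅
[4] deliver 0→2 → N2(part t1 [-])
[5] deliver 2→0 → ∅
[6] deliver 0→3 → N3(part t1 [-])
[7] deliver 3→0 → ∅
[8] deliver 0→4 → N4(part t1 [-])
[9] deliver 4→0 → N0(coor t1 [p])
[10] deliver 0→2 → N2(part t1 [p])
[11] deliver 4→1 → ∅
[12] deliver 1→3 → ∅
[13] deliver 0→1 → N1(part t1 [p])
[14] deliver 0→1 → ∅
[15] timeout(0) → N0(coor t2 [p])
[16] deliver 0→2 → N2(part t2 [p])
[17] deliver 1→0 → ∅
[18] deliver 4→2 → ∅
[19] timeout(0) → N0(coor t3 [p])

3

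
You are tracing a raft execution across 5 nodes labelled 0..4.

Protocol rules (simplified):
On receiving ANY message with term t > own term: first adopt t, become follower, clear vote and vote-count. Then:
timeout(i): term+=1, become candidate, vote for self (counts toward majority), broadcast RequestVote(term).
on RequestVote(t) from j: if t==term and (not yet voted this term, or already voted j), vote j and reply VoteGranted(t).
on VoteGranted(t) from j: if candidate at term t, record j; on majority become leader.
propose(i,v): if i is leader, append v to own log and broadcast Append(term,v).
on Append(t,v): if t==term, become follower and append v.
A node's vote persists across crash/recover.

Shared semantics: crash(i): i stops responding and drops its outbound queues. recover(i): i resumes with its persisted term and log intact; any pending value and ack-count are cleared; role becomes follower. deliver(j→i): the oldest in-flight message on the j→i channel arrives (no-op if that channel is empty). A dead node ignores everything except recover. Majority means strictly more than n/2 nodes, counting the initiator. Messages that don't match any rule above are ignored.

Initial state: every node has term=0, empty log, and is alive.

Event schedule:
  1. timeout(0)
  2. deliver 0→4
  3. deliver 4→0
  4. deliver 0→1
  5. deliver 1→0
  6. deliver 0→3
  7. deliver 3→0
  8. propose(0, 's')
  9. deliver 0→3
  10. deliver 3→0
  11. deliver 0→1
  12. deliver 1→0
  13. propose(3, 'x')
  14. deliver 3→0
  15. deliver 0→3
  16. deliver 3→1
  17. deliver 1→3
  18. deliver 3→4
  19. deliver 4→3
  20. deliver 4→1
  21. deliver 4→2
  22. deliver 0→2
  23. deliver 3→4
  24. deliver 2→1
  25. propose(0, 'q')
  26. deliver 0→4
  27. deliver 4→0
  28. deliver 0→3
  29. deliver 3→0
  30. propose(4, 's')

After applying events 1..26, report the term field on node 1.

1

1. timeout(0):  <0:cand t1 ->
2. deliver 0→4:  <4:foll t1 ->
3. deliver 4→0:  nop
4. deliver 0→1:  <1:foll t1 ->
5. deliver 1→0:  <0:lead t1 ->
6. deliver 0→3:  <3:foll t1 ->
7. deliver 3→0:  nop
8. propose(0,'s'):  <0:lead t1 s>
9. deliver 0→3:  <3:foll t1 s>
10. deliver 3→0:  nop
11. deliver 0→1:  <1:foll t1 s>
12. deliver 1→0:  nop
13. propose(3,'x'):  nop
14. deliver 3→0:  nop
15. deliver 0→3:  nop
16. deliver 3→1:  nop
17. deliver 1→3:  nop
18. deliver 3→4:  nop
19. deliver 4→3:  nop
20. deliver 4→1:  nop
21. deliver 4→2:  nop
22. deliver 0→2:  <2:foll t1 ->
23. deliver 3→4:  nop
24. deliver 2→1:  nop
25. propose(0,'q'):  <0:lead t1 s,q>
26. deliver 0→4:  <4:foll t1 s>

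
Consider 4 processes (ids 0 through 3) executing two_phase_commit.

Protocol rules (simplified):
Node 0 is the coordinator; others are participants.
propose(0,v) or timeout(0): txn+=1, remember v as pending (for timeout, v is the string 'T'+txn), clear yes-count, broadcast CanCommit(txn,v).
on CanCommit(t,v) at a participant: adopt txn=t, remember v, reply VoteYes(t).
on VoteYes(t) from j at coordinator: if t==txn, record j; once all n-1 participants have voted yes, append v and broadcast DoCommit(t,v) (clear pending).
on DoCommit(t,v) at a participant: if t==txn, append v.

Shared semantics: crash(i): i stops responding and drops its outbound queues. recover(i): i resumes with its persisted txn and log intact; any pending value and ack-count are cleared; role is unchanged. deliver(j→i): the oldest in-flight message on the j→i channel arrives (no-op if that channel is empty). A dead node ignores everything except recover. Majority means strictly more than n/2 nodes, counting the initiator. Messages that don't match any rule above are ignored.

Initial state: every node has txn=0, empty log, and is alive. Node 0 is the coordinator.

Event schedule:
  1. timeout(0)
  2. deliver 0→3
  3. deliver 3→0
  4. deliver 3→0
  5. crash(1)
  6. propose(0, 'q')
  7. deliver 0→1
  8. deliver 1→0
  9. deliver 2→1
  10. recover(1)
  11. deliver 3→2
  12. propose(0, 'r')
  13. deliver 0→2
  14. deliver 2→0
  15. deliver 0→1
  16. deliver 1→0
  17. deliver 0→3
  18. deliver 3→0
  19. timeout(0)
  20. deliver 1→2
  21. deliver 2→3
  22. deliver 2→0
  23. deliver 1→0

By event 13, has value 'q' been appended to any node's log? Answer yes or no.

[1] timeout(0) → N0(coor t1 [-])
[2] deliver 0→3 → N3(part t1 [-])
[3] deliver 3→0 → ∅
[4] deliver 3→0 → ∅
[5] crash(1) → N1(✗part t0 [-])
[6] propose(0,'q') → N0(coor t2 [-])
[7] deliver 0→1 → ∅
[8] deliver 1→0 → ∅
[9] deliver 2→1 → ∅
[10] recover(1) → N1(part t0 [-])
[11] deliver 3→2 → ∅
[12] propose(0,'r') → N0(coor t3 [-])
[13] deliver 0→2 → N2(part t1 [-])

no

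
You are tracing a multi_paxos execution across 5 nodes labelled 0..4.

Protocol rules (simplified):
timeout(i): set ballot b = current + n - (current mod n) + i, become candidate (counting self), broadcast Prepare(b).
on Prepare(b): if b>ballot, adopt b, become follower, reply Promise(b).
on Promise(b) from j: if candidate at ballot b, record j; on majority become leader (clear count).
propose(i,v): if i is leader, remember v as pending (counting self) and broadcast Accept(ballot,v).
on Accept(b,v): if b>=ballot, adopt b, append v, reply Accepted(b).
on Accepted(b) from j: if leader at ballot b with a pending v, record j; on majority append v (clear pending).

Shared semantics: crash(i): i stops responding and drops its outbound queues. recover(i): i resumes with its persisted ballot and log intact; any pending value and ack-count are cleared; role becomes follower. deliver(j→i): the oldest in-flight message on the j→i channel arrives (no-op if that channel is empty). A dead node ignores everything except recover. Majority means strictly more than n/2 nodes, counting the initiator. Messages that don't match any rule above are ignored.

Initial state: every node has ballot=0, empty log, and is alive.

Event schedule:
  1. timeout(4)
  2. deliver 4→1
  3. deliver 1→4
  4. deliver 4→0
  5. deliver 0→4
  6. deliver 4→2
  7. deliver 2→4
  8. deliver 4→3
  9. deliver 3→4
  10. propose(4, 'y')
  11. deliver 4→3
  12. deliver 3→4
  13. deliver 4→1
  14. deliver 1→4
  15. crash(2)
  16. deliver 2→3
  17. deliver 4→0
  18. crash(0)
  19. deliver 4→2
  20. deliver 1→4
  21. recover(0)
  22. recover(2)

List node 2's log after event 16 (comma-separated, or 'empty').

empty

[1] timeout(4) → N4(cand b9 [-])
[2] deliver 4→1 → N1(foll b9 [-])
[3] deliver 1→4 → ∅
[4] deliver 4→0 → N0(foll b9 [-])
[5] deliver 0→4 → N4(lead b9 [-])
[6] deliver 4→2 → N2(foll b9 [-])
[7] deliver 2→4 → ∅
[8] deliver 4→3 → N3(foll b9 [-])
[9] deliver 3→4 → ∅
[10] propose(4,'y') → ∅
[11] deliver 4→3 → N3(foll b9 [y])
[12] deliver 3→4 → ∅
[13] deliver 4→1 → N1(foll b9 [y])
[14] deliver 1→4 → N4(lead b9 [y])
[15] crash(2) → N2(✗foll b9 [-])
[16] deliver 2→3 → ∅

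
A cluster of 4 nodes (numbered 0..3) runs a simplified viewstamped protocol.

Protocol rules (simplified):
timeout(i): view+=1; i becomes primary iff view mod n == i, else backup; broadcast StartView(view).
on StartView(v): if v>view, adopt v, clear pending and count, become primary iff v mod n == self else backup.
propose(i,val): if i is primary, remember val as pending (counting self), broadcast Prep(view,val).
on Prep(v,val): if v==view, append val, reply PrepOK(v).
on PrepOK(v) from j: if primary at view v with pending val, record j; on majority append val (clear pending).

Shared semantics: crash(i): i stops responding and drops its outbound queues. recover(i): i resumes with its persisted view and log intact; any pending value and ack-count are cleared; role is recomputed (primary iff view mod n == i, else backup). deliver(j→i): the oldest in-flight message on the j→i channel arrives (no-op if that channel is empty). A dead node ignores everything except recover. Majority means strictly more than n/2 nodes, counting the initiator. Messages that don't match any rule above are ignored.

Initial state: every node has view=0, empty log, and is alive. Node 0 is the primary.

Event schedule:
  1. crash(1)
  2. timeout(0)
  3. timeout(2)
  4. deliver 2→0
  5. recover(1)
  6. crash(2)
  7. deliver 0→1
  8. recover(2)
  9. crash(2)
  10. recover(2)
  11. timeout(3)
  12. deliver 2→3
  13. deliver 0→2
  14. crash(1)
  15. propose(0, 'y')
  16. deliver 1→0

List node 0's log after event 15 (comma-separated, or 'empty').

empty

1. crash(1):  <1:✗back v0 ->
2. timeout(0):  <0:back v1 ->
3. timeout(2):  <2:back v1 ->
4. deliver 2→0:  nop
5. recover(1):  <1:back v0 ->
6. crash(2):  <2:✗back v1 ->
7. deliver 0→1:  <1:prim v1 ->
8. recover(2):  <2:back v1 ->
9. crash(2):  <2:✗back v1 ->
10. recover(2):  <2:back v1 ->
11. timeout(3):  <3:back v1 ->
12. deliver 2→3:  nop
13. deliver 0→2:  nop
14. crash(1):  <1:✗prim v1 ->
15. propose(0,'y'):  nop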